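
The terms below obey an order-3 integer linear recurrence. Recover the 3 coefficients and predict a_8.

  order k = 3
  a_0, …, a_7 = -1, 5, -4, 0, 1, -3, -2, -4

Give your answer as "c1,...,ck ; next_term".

1,1,1 ; -9

  a_3 = 1·-4 + 1·5 + 1·-1 = 0
  a_4 = 1·0 + 1·-4 + 1·5 = 1
  a_5 = 1·1 + 1·0 + 1·-4 = -3
  a_6 = 1·-3 + 1·1 + 1·0 = -2
  a_7 = 1·-2 + 1·-3 + 1·1 = -4
  a_8 = 1·-4 + 1·-2 + 1·-3 = -9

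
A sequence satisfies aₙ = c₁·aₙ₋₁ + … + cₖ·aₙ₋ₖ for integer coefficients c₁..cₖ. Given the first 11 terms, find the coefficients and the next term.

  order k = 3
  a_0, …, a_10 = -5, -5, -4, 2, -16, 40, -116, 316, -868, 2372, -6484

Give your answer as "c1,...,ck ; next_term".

-3,0,2 ; 17716

  a_3 = -3·-4 + 0·-5 + 2·-5 = 2
  a_4 = -3·2 + 0·-4 + 2·-5 = -16
  a_5 = -3·-16 + 0·2 + 2·-4 = 40
  a_6 = -3·40 + 0·-16 + 2·2 = -116
  a_7 = -3·-116 + 0·40 + 2·-16 = 316
  a_8 = -3·316 + 0·-116 + 2·40 = -868
  a_9 = -3·-868 + 0·316 + 2·-116 = 2372
  a_10 = -3·2372 + 0·-868 + 2·316 = -6484
  a_11 = -3·-6484 + 0·2372 + 2·-868 = 17716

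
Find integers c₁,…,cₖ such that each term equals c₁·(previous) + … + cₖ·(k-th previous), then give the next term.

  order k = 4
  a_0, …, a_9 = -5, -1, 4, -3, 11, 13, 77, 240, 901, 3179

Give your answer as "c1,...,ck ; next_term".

3,3,-3,-1 ; 11443

  a_4 = 3·-3 + 3·4 + -3·-1 + -1·-5 = 11
  a_5 = 3·11 + 3·-3 + -3·4 + -1·-1 = 13
  a_6 = 3·13 + 3·11 + -3·-3 + -1·4 = 77
  a_7 = 3·77 + 3·13 + -3·11 + -1·-3 = 240
  a_8 = 3·240 + 3·77 + -3·13 + -1·11 = 901
  a_9 = 3·901 + 3·240 + -3·77 + -1·13 = 3179
  a_10 = 3·3179 + 3·901 + -3·240 + -1·77 = 11443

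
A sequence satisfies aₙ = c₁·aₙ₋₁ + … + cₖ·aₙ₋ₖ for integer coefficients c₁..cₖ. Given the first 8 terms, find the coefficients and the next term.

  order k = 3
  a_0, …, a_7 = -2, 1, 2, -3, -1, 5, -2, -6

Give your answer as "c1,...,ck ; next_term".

  a_3 = 0·2 + -1·1 + 1·-2 = -3
  a_4 = 0·-3 + -1·2 + 1·1 = -1
  a_5 = 0·-1 + -1·-3 + 1·2 = 5
  a_6 = 0·5 + -1·-1 + 1·-3 = -2
  a_7 = 0·-2 + -1·5 + 1·-1 = -6
  a_8 = 0·-6 + -1·-2 + 1·5 = 7

0,-1,1 ; 7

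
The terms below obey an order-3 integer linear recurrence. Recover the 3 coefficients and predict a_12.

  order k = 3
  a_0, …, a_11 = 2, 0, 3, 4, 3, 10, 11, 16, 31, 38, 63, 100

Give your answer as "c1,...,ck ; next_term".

  a_3 = 0·3 + 1·0 + 2·2 = 4
  a_4 = 0·4 + 1·3 + 2·0 = 3
  a_5 = 0·3 + 1·4 + 2·3 = 10
  a_6 = 0·10 + 1·3 + 2·4 = 11
  a_7 = 0·11 + 1·10 + 2·3 = 16
  a_8 = 0·16 + 1·11 + 2·10 = 31
  a_9 = 0·31 + 1·16 + 2·11 = 38
  a_10 = 0·38 + 1·31 + 2·16 = 63
  a_11 = 0·63 + 1·38 + 2·31 = 100
  a_12 = 0·100 + 1·63 + 2·38 = 139

0,1,2 ; 139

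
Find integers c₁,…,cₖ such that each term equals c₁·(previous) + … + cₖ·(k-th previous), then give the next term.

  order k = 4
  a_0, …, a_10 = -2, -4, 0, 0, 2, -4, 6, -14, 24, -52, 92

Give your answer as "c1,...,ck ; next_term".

0,3,-1,1 ; -194

  a_4 = 0·0 + 3·0 + -1·-4 + 1·-2 = 2
  a_5 = 0·2 + 3·0 + -1·0 + 1·-4 = -4
  a_6 = 0·-4 + 3·2 + -1·0 + 1·0 = 6
  a_7 = 0·6 + 3·-4 + -1·2 + 1·0 = -14
  a_8 = 0·-14 + 3·6 + -1·-4 + 1·2 = 24
  a_9 = 0·24 + 3·-14 + -1·6 + 1·-4 = -52
  a_10 = 0·-52 + 3·24 + -1·-14 + 1·6 = 92
  a_11 = 0·92 + 3·-52 + -1·24 + 1·-14 = -194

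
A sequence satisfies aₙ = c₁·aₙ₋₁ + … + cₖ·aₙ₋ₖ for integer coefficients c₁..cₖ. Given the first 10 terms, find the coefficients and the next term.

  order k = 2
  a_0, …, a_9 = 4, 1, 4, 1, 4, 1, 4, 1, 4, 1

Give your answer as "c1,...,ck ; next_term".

0,1 ; 4

  a_2 = 0·1 + 1·4 = 4
  a_3 = 0·4 + 1·1 = 1
  a_4 = 0·1 + 1·4 = 4
  a_5 = 0·4 + 1·1 = 1
  a_6 = 0·1 + 1·4 = 4
  a_7 = 0·4 + 1·1 = 1
  a_8 = 0·1 + 1·4 = 4
  a_9 = 0·4 + 1·1 = 1
  a_10 = 0·1 + 1·4 = 4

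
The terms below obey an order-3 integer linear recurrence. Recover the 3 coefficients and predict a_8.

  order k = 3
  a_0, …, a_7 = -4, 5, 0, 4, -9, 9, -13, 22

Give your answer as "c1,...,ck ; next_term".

  a_3 = -1·0 + 0·5 + -1·-4 = 4
  a_4 = -1·4 + 0·0 + -1·5 = -9
  a_5 = -1·-9 + 0·4 + -1·0 = 9
  a_6 = -1·9 + 0·-9 + -1·4 = -13
  a_7 = -1·-13 + 0·9 + -1·-9 = 22
  a_8 = -1·22 + 0·-13 + -1·9 = -31

-1,0,-1 ; -31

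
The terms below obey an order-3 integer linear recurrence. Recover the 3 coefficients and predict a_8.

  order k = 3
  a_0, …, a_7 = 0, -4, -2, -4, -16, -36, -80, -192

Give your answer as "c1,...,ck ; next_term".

  a_3 = 2·-2 + 0·-4 + 2·0 = -4
  a_4 = 2·-4 + 0·-2 + 2·-4 = -16
  a_5 = 2·-16 + 0·-4 + 2·-2 = -36
  a_6 = 2·-36 + 0·-16 + 2·-4 = -80
  a_7 = 2·-80 + 0·-36 + 2·-16 = -192
  a_8 = 2·-192 + 0·-80 + 2·-36 = -456

2,0,2 ; -456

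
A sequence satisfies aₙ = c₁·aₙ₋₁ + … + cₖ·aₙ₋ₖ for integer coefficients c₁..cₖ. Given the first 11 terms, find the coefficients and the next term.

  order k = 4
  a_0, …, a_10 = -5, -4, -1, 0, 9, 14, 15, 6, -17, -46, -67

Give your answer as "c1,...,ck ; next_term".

  a_4 = 1·0 + 0·-1 + -1·-4 + -1·-5 = 9
  a_5 = 1·9 + 0·0 + -1·-1 + -1·-4 = 14
  a_6 = 1·14 + 0·9 + -1·0 + -1·-1 = 15
  a_7 = 1·15 + 0·14 + -1·9 + -1·0 = 6
  a_8 = 1·6 + 0·15 + -1·14 + -1·9 = -17
  a_9 = 1·-17 + 0·6 + -1·15 + -1·14 = -46
  a_10 = 1·-46 + 0·-17 + -1·6 + -1·15 = -67
  a_11 = 1·-67 + 0·-46 + -1·-17 + -1·6 = -56

1,0,-1,-1 ; -56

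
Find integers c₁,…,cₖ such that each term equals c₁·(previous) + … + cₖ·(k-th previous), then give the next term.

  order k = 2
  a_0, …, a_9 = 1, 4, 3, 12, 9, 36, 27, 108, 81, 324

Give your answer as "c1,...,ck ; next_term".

  a_2 = 0·4 + 3·1 = 3
  a_3 = 0·3 + 3·4 = 12
  a_4 = 0·12 + 3·3 = 9
  a_5 = 0·9 + 3·12 = 36
  a_6 = 0·36 + 3·9 = 27
  a_7 = 0·27 + 3·36 = 108
  a_8 = 0·108 + 3·27 = 81
  a_9 = 0·81 + 3·108 = 324
  a_10 = 0·324 + 3·81 = 243

0,3 ; 243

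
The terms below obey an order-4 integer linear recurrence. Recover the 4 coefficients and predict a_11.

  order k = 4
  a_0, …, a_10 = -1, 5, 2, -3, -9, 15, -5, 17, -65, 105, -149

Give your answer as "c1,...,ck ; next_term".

-1,0,-2,2 ; 313

  a_4 = -1·-3 + 0·2 + -2·5 + 2·-1 = -9
  a_5 = -1·-9 + 0·-3 + -2·2 + 2·5 = 15
  a_6 = -1·15 + 0·-9 + -2·-3 + 2·2 = -5
  a_7 = -1·-5 + 0·15 + -2·-9 + 2·-3 = 17
  a_8 = -1·17 + 0·-5 + -2·15 + 2·-9 = -65
  a_9 = -1·-65 + 0·17 + -2·-5 + 2·15 = 105
  a_10 = -1·105 + 0·-65 + -2·17 + 2·-5 = -149
  a_11 = -1·-149 + 0·105 + -2·-65 + 2·17 = 313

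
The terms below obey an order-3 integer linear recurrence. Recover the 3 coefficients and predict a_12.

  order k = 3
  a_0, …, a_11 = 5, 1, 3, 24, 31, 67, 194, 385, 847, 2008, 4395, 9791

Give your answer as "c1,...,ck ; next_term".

1,1,4 ; 22218

  a_3 = 1·3 + 1·1 + 4·5 = 24
  a_4 = 1·24 + 1·3 + 4·1 = 31
  a_5 = 1·31 + 1·24 + 4·3 = 67
  a_6 = 1·67 + 1·31 + 4·24 = 194
  a_7 = 1·194 + 1·67 + 4·31 = 385
  a_8 = 1·385 + 1·194 + 4·67 = 847
  a_9 = 1·847 + 1·385 + 4·194 = 2008
  a_10 = 1·2008 + 1·847 + 4·385 = 4395
  a_11 = 1·4395 + 1·2008 + 4·847 = 9791
  a_12 = 1·9791 + 1·4395 + 4·2008 = 22218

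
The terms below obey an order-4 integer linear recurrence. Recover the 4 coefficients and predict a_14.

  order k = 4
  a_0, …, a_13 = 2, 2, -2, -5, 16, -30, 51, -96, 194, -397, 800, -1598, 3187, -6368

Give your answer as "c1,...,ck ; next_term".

  a_4 = -2·-5 + 0·-2 + 1·2 + 2·2 = 16
  a_5 = -2·16 + 0·-5 + 1·-2 + 2·2 = -30
  a_6 = -2·-30 + 0·16 + 1·-5 + 2·-2 = 51
  a_7 = -2·51 + 0·-30 + 1·16 + 2·-5 = -96
  a_8 = -2·-96 + 0·51 + 1·-30 + 2·16 = 194
  a_9 = -2·194 + 0·-96 + 1·51 + 2·-30 = -397
  a_10 = -2·-397 + 0·194 + 1·-96 + 2·51 = 800
  a_11 = -2·800 + 0·-397 + 1·194 + 2·-96 = -1598
  a_12 = -2·-1598 + 0·800 + 1·-397 + 2·194 = 3187
  a_13 = -2·3187 + 0·-1598 + 1·800 + 2·-397 = -6368
  a_14 = -2·-6368 + 0·3187 + 1·-1598 + 2·800 = 12738

-2,0,1,2 ; 12738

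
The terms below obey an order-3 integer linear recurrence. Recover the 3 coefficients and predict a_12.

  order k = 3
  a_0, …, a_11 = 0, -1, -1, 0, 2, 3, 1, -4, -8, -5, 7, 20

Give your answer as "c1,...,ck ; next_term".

1,-1,-1 ; 18

  a_3 = 1·-1 + -1·-1 + -1·0 = 0
  a_4 = 1·0 + -1·-1 + -1·-1 = 2
  a_5 = 1·2 + -1·0 + -1·-1 = 3
  a_6 = 1·3 + -1·2 + -1·0 = 1
  a_7 = 1·1 + -1·3 + -1·2 = -4
  a_8 = 1·-4 + -1·1 + -1·3 = -8
  a_9 = 1·-8 + -1·-4 + -1·1 = -5
  a_10 = 1·-5 + -1·-8 + -1·-4 = 7
  a_11 = 1·7 + -1·-5 + -1·-8 = 20
  a_12 = 1·20 + -1·7 + -1·-5 = 18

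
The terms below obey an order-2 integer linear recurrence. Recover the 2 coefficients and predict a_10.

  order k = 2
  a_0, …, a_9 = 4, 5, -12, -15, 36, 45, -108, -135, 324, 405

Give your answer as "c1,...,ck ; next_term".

  a_2 = 0·5 + -3·4 = -12
  a_3 = 0·-12 + -3·5 = -15
  a_4 = 0·-15 + -3·-12 = 36
  a_5 = 0·36 + -3·-15 = 45
  a_6 = 0·45 + -3·36 = -108
  a_7 = 0·-108 + -3·45 = -135
  a_8 = 0·-135 + -3·-108 = 324
  a_9 = 0·324 + -3·-135 = 405
  a_10 = 0·405 + -3·324 = -972

0,-3 ; -972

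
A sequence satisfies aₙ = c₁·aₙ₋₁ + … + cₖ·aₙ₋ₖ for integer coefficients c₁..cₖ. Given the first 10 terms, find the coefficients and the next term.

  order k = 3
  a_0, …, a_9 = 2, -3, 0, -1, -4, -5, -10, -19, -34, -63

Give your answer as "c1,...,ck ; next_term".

1,1,1 ; -116

  a_3 = 1·0 + 1·-3 + 1·2 = -1
  a_4 = 1·-1 + 1·0 + 1·-3 = -4
  a_5 = 1·-4 + 1·-1 + 1·0 = -5
  a_6 = 1·-5 + 1·-4 + 1·-1 = -10
  a_7 = 1·-10 + 1·-5 + 1·-4 = -19
  a_8 = 1·-19 + 1·-10 + 1·-5 = -34
  a_9 = 1·-34 + 1·-19 + 1·-10 = -63
  a_10 = 1·-63 + 1·-34 + 1·-19 = -116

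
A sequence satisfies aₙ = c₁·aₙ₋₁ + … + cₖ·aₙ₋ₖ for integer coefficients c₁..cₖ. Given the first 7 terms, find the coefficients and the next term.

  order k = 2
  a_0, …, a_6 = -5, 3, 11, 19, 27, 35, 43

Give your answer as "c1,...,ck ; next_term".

2,-1 ; 51

  a_2 = 2·3 + -1·-5 = 11
  a_3 = 2·11 + -1·3 = 19
  a_4 = 2·19 + -1·11 = 27
  a_5 = 2·27 + -1·19 = 35
  a_6 = 2·35 + -1·27 = 43
  a_7 = 2·43 + -1·35 = 51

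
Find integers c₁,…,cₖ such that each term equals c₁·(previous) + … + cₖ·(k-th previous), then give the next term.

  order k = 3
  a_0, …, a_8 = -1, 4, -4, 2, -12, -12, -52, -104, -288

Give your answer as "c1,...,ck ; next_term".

  a_3 = 2·-4 + 2·4 + -2·-1 = 2
  a_4 = 2·2 + 2·-4 + -2·4 = -12
  a_5 = 2·-12 + 2·2 + -2·-4 = -12
  a_6 = 2·-12 + 2·-12 + -2·2 = -52
  a_7 = 2·-52 + 2·-12 + -2·-12 = -104
  a_8 = 2·-104 + 2·-52 + -2·-12 = -288
  a_9 = 2·-288 + 2·-104 + -2·-52 = -680

2,2,-2 ; -680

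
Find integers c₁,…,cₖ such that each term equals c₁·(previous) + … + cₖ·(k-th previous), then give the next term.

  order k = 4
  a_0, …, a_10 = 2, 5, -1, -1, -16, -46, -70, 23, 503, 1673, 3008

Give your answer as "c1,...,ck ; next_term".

3,-4,-3,-1 ; 800

  a_4 = 3·-1 + -4·-1 + -3·5 + -1·2 = -16
  a_5 = 3·-16 + -4·-1 + -3·-1 + -1·5 = -46
  a_6 = 3·-46 + -4·-16 + -3·-1 + -1·-1 = -70
  a_7 = 3·-70 + -4·-46 + -3·-16 + -1·-1 = 23
  a_8 = 3·23 + -4·-70 + -3·-46 + -1·-16 = 503
  a_9 = 3·503 + -4·23 + -3·-70 + -1·-46 = 1673
  a_10 = 3·1673 + -4·503 + -3·23 + -1·-70 = 3008
  a_11 = 3·3008 + -4·1673 + -3·503 + -1·23 = 800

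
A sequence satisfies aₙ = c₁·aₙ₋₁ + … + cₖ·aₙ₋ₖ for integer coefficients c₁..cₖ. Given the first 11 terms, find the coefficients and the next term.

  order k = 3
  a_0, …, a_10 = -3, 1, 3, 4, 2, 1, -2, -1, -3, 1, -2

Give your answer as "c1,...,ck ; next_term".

0,1,-1 ; 4

  a_3 = 0·3 + 1·1 + -1·-3 = 4
  a_4 = 0·4 + 1·3 + -1·1 = 2
  a_5 = 0·2 + 1·4 + -1·3 = 1
  a_6 = 0·1 + 1·2 + -1·4 = -2
  a_7 = 0·-2 + 1·1 + -1·2 = -1
  a_8 = 0·-1 + 1·-2 + -1·1 = -3
  a_9 = 0·-3 + 1·-1 + -1·-2 = 1
  a_10 = 0·1 + 1·-3 + -1·-1 = -2
  a_11 = 0·-2 + 1·1 + -1·-3 = 4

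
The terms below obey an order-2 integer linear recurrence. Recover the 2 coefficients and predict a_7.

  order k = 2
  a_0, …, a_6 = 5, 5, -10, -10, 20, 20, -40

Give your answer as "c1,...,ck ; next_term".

0,-2 ; -40

  a_2 = 0·5 + -2·5 = -10
  a_3 = 0·-10 + -2·5 = -10
  a_4 = 0·-10 + -2·-10 = 20
  a_5 = 0·20 + -2·-10 = 20
  a_6 = 0·20 + -2·20 = -40
  a_7 = 0·-40 + -2·20 = -40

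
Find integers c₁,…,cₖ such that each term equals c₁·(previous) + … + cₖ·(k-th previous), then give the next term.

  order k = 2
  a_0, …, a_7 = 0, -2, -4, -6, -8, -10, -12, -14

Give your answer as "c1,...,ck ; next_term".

  a_2 = 2·-2 + -1·0 = -4
  a_3 = 2·-4 + -1·-2 = -6
  a_4 = 2·-6 + -1·-4 = -8
  a_5 = 2·-8 + -1·-6 = -10
  a_6 = 2·-10 + -1·-8 = -12
  a_7 = 2·-12 + -1·-10 = -14
  a_8 = 2·-14 + -1·-12 = -16

2,-1 ; -16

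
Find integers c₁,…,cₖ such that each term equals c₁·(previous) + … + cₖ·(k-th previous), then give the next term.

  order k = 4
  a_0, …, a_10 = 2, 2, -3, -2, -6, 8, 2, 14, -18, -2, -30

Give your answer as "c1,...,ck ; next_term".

-1,0,-2,-2 ; 38

  a_4 = -1·-2 + 0·-3 + -2·2 + -2·2 = -6
  a_5 = -1·-6 + 0·-2 + -2·-3 + -2·2 = 8
  a_6 = -1·8 + 0·-6 + -2·-2 + -2·-3 = 2
  a_7 = -1·2 + 0·8 + -2·-6 + -2·-2 = 14
  a_8 = -1·14 + 0·2 + -2·8 + -2·-6 = -18
  a_9 = -1·-18 + 0·14 + -2·2 + -2·8 = -2
  a_10 = -1·-2 + 0·-18 + -2·14 + -2·2 = -30
  a_11 = -1·-30 + 0·-2 + -2·-18 + -2·14 = 38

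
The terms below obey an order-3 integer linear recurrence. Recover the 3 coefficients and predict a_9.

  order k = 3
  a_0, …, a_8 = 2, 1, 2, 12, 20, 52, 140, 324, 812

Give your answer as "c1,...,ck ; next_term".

1,2,4 ; 2020

  a_3 = 1·2 + 2·1 + 4·2 = 12
  a_4 = 1·12 + 2·2 + 4·1 = 20
  a_5 = 1·20 + 2·12 + 4·2 = 52
  a_6 = 1·52 + 2·20 + 4·12 = 140
  a_7 = 1·140 + 2·52 + 4·20 = 324
  a_8 = 1·324 + 2·140 + 4·52 = 812
  a_9 = 1·812 + 2·324 + 4·140 = 2020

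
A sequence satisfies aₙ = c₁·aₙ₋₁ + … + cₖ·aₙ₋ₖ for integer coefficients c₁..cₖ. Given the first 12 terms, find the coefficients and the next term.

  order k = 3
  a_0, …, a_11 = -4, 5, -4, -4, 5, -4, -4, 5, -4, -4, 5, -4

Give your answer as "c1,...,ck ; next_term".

  a_3 = 0·-4 + 0·5 + 1·-4 = -4
  a_4 = 0·-4 + 0·-4 + 1·5 = 5
  a_5 = 0·5 + 0·-4 + 1·-4 = -4
  a_6 = 0·-4 + 0·5 + 1·-4 = -4
  a_7 = 0·-4 + 0·-4 + 1·5 = 5
  a_8 = 0·5 + 0·-4 + 1·-4 = -4
  a_9 = 0·-4 + 0·5 + 1·-4 = -4
  a_10 = 0·-4 + 0·-4 + 1·5 = 5
  a_11 = 0·5 + 0·-4 + 1·-4 = -4
  a_12 = 0·-4 + 0·5 + 1·-4 = -4

0,0,1 ; -4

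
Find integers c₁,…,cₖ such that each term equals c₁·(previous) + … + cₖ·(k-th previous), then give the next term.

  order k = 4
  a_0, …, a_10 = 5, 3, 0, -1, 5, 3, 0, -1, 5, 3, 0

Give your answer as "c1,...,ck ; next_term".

  a_4 = 0·-1 + 0·0 + 0·3 + 1·5 = 5
  a_5 = 0·5 + 0·-1 + 0·0 + 1·3 = 3
  a_6 = 0·3 + 0·5 + 0·-1 + 1·0 = 0
  a_7 = 0·0 + 0·3 + 0·5 + 1·-1 = -1
  a_8 = 0·-1 + 0·0 + 0·3 + 1·5 = 5
  a_9 = 0·5 + 0·-1 + 0·0 + 1·3 = 3
  a_10 = 0·3 + 0·5 + 0·-1 + 1·0 = 0
  a_11 = 0·0 + 0·3 + 0·5 + 1·-1 = -1

0,0,0,1 ; -1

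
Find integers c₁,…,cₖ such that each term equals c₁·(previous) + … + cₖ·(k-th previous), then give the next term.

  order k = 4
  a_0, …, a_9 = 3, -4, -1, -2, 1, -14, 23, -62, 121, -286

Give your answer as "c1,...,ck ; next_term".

  a_4 = -2·-2 + 1·-1 + 2·-4 + 2·3 = 1
  a_5 = -2·1 + 1·-2 + 2·-1 + 2·-4 = -14
  a_6 = -2·-14 + 1·1 + 2·-2 + 2·-1 = 23
  a_7 = -2·23 + 1·-14 + 2·1 + 2·-2 = -62
  a_8 = -2·-62 + 1·23 + 2·-14 + 2·1 = 121
  a_9 = -2·121 + 1·-62 + 2·23 + 2·-14 = -286
  a_10 = -2·-286 + 1·121 + 2·-62 + 2·23 = 615

-2,1,2,2 ; 615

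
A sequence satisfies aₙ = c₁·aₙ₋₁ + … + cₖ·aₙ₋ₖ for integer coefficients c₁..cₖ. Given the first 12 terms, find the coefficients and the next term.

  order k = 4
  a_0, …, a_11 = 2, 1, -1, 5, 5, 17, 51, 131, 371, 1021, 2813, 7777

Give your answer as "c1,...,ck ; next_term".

  a_4 = 2·5 + 2·-1 + 1·1 + -2·2 = 5
  a_5 = 2·5 + 2·5 + 1·-1 + -2·1 = 17
  a_6 = 2·17 + 2·5 + 1·5 + -2·-1 = 51
  a_7 = 2·51 + 2·17 + 1·5 + -2·5 = 131
  a_8 = 2·131 + 2·51 + 1·17 + -2·5 = 371
  a_9 = 2·371 + 2·131 + 1·51 + -2·17 = 1021
  a_10 = 2·1021 + 2·371 + 1·131 + -2·51 = 2813
  a_11 = 2·2813 + 2·1021 + 1·371 + -2·131 = 7777
  a_12 = 2·7777 + 2·2813 + 1·1021 + -2·371 = 21459

2,2,1,-2 ; 21459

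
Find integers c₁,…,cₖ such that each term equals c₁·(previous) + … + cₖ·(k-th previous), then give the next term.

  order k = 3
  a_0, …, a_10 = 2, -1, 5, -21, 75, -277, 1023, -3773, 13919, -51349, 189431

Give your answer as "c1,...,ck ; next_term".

-3,2,-2 ; -698829

  a_3 = -3·5 + 2·-1 + -2·2 = -21
  a_4 = -3·-21 + 2·5 + -2·-1 = 75
  a_5 = -3·75 + 2·-21 + -2·5 = -277
  a_6 = -3·-277 + 2·75 + -2·-21 = 1023
  a_7 = -3·1023 + 2·-277 + -2·75 = -3773
  a_8 = -3·-3773 + 2·1023 + -2·-277 = 13919
  a_9 = -3·13919 + 2·-3773 + -2·1023 = -51349
  a_10 = -3·-51349 + 2·13919 + -2·-3773 = 189431
  a_11 = -3·189431 + 2·-51349 + -2·13919 = -698829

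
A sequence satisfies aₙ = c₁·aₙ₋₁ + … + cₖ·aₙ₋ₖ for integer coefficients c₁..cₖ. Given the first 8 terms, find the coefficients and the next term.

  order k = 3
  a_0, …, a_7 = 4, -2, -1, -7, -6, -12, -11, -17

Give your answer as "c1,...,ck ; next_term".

  a_3 = 1·-1 + 1·-2 + -1·4 = -7
  a_4 = 1·-7 + 1·-1 + -1·-2 = -6
  a_5 = 1·-6 + 1·-7 + -1·-1 = -12
  a_6 = 1·-12 + 1·-6 + -1·-7 = -11
  a_7 = 1·-11 + 1·-12 + -1·-6 = -17
  a_8 = 1·-17 + 1·-11 + -1·-12 = -16

1,1,-1 ; -16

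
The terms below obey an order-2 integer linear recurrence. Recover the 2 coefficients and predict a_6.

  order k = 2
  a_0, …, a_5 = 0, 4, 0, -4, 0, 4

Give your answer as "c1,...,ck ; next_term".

  a_2 = 0·4 + -1·0 = 0
  a_3 = 0·0 + -1·4 = -4
  a_4 = 0·-4 + -1·0 = 0
  a_5 = 0·0 + -1·-4 = 4
  a_6 = 0·4 + -1·0 = 0

0,-1 ; 0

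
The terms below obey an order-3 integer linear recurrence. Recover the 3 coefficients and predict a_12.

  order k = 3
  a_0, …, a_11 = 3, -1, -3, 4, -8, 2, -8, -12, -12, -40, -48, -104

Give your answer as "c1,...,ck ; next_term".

  a_3 = 0·-3 + 2·-1 + 2·3 = 4
  a_4 = 0·4 + 2·-3 + 2·-1 = -8
  a_5 = 0·-8 + 2·4 + 2·-3 = 2
  a_6 = 0·2 + 2·-8 + 2·4 = -8
  a_7 = 0·-8 + 2·2 + 2·-8 = -12
  a_8 = 0·-12 + 2·-8 + 2·2 = -12
  a_9 = 0·-12 + 2·-12 + 2·-8 = -40
  a_10 = 0·-40 + 2·-12 + 2·-12 = -48
  a_11 = 0·-48 + 2·-40 + 2·-12 = -104
  a_12 = 0·-104 + 2·-48 + 2·-40 = -176

0,2,2 ; -176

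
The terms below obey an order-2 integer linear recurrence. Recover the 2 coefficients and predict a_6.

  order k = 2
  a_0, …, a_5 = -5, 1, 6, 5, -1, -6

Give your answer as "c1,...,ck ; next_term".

1,-1 ; -5

  a_2 = 1·1 + -1·-5 = 6
  a_3 = 1·6 + -1·1 = 5
  a_4 = 1·5 + -1·6 = -1
  a_5 = 1·-1 + -1·5 = -6
  a_6 = 1·-6 + -1·-1 = -5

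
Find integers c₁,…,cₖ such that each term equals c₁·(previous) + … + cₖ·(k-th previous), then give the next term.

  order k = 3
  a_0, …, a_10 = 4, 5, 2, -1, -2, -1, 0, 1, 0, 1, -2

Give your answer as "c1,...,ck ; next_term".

-1,1,-1 ; 3

  a_3 = -1·2 + 1·5 + -1·4 = -1
  a_4 = -1·-1 + 1·2 + -1·5 = -2
  a_5 = -1·-2 + 1·-1 + -1·2 = -1
  a_6 = -1·-1 + 1·-2 + -1·-1 = 0
  a_7 = -1·0 + 1·-1 + -1·-2 = 1
  a_8 = -1·1 + 1·0 + -1·-1 = 0
  a_9 = -1·0 + 1·1 + -1·0 = 1
  a_10 = -1·1 + 1·0 + -1·1 = -2
  a_11 = -1·-2 + 1·1 + -1·0 = 3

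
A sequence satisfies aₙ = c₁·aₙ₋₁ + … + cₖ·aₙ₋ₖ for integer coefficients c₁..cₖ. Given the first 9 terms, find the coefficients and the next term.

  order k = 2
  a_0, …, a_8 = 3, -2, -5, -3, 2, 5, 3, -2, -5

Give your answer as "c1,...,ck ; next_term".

1,-1 ; -3

  a_2 = 1·-2 + -1·3 = -5
  a_3 = 1·-5 + -1·-2 = -3
  a_4 = 1·-3 + -1·-5 = 2
  a_5 = 1·2 + -1·-3 = 5
  a_6 = 1·5 + -1·2 = 3
  a_7 = 1·3 + -1·5 = -2
  a_8 = 1·-2 + -1·3 = -5
  a_9 = 1·-5 + -1·-2 = -3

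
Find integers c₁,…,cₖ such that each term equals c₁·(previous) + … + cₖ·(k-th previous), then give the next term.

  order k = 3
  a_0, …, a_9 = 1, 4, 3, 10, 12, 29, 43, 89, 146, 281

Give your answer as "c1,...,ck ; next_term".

  a_3 = 1·3 + 2·4 + -1·1 = 10
  a_4 = 1·10 + 2·3 + -1·4 = 12
  a_5 = 1·12 + 2·10 + -1·3 = 29
  a_6 = 1·29 + 2·12 + -1·10 = 43
  a_7 = 1·43 + 2·29 + -1·12 = 89
  a_8 = 1·89 + 2·43 + -1·29 = 146
  a_9 = 1·146 + 2·89 + -1·43 = 281
  a_10 = 1·281 + 2·146 + -1·89 = 484

1,2,-1 ; 484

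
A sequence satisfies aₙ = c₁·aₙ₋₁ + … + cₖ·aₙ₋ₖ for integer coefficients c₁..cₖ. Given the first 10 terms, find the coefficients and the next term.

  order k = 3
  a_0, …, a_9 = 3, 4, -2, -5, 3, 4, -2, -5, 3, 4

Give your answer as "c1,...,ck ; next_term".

-1,-1,-1 ; -2

  a_3 = -1·-2 + -1·4 + -1·3 = -5
  a_4 = -1·-5 + -1·-2 + -1·4 = 3
  a_5 = -1·3 + -1·-5 + -1·-2 = 4
  a_6 = -1·4 + -1·3 + -1·-5 = -2
  a_7 = -1·-2 + -1·4 + -1·3 = -5
  a_8 = -1·-5 + -1·-2 + -1·4 = 3
  a_9 = -1·3 + -1·-5 + -1·-2 = 4
  a_10 = -1·4 + -1·3 + -1·-5 = -2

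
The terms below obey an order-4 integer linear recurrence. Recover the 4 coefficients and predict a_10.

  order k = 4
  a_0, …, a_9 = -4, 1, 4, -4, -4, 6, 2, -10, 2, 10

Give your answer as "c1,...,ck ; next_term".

-1,0,0,2 ; -6

  a_4 = -1·-4 + 0·4 + 0·1 + 2·-4 = -4
  a_5 = -1·-4 + 0·-4 + 0·4 + 2·1 = 6
  a_6 = -1·6 + 0·-4 + 0·-4 + 2·4 = 2
  a_7 = -1·2 + 0·6 + 0·-4 + 2·-4 = -10
  a_8 = -1·-10 + 0·2 + 0·6 + 2·-4 = 2
  a_9 = -1·2 + 0·-10 + 0·2 + 2·6 = 10
  a_10 = -1·10 + 0·2 + 0·-10 + 2·2 = -6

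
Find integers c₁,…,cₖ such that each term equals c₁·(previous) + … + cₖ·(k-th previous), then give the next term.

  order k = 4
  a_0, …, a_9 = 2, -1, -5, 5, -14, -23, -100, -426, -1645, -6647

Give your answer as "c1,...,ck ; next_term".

  a_4 = 3·5 + 4·-5 + 1·-1 + -4·2 = -14
  a_5 = 3·-14 + 4·5 + 1·-5 + -4·-1 = -23
  a_6 = 3·-23 + 4·-14 + 1·5 + -4·-5 = -100
  a_7 = 3·-100 + 4·-23 + 1·-14 + -4·5 = -426
  a_8 = 3·-426 + 4·-100 + 1·-23 + -4·-14 = -1645
  a_9 = 3·-1645 + 4·-426 + 1·-100 + -4·-23 = -6647
  a_10 = 3·-6647 + 4·-1645 + 1·-426 + -4·-100 = -26547

3,4,1,-4 ; -26547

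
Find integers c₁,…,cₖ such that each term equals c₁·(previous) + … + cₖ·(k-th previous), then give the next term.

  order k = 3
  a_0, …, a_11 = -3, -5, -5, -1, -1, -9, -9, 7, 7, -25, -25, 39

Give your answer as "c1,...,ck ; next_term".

1,-2,2 ; 39

  a_3 = 1·-5 + -2·-5 + 2·-3 = -1
  a_4 = 1·-1 + -2·-5 + 2·-5 = -1
  a_5 = 1·-1 + -2·-1 + 2·-5 = -9
  a_6 = 1·-9 + -2·-1 + 2·-1 = -9
  a_7 = 1·-9 + -2·-9 + 2·-1 = 7
  a_8 = 1·7 + -2·-9 + 2·-9 = 7
  a_9 = 1·7 + -2·7 + 2·-9 = -25
  a_10 = 1·-25 + -2·7 + 2·7 = -25
  a_11 = 1·-25 + -2·-25 + 2·7 = 39
  a_12 = 1·39 + -2·-25 + 2·-25 = 39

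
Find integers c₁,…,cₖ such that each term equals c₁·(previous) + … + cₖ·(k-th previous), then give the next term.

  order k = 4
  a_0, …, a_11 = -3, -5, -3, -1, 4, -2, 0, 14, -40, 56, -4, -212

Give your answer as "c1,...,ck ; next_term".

  a_4 = -2·-1 + -2·-3 + 2·-5 + -2·-3 = 4
  a_5 = -2·4 + -2·-1 + 2·-3 + -2·-5 = -2
  a_6 = -2·-2 + -2·4 + 2·-1 + -2·-3 = 0
  a_7 = -2·0 + -2·-2 + 2·4 + -2·-1 = 14
  a_8 = -2·14 + -2·0 + 2·-2 + -2·4 = -40
  a_9 = -2·-40 + -2·14 + 2·0 + -2·-2 = 56
  a_10 = -2·56 + -2·-40 + 2·14 + -2·0 = -4
  a_11 = -2·-4 + -2·56 + 2·-40 + -2·14 = -212
  a_12 = -2·-212 + -2·-4 + 2·56 + -2·-40 = 624

-2,-2,2,-2 ; 624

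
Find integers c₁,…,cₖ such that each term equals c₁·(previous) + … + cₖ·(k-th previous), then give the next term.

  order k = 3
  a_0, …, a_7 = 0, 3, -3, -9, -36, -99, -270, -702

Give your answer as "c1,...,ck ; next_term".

3,0,-3 ; -1809

  a_3 = 3·-3 + 0·3 + -3·0 = -9
  a_4 = 3·-9 + 0·-3 + -3·3 = -36
  a_5 = 3·-36 + 0·-9 + -3·-3 = -99
  a_6 = 3·-99 + 0·-36 + -3·-9 = -270
  a_7 = 3·-270 + 0·-99 + -3·-36 = -702
  a_8 = 3·-702 + 0·-270 + -3·-99 = -1809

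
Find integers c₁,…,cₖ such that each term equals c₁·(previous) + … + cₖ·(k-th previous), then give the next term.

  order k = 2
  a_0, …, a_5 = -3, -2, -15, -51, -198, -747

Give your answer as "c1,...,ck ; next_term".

3,3 ; -2835

  a_2 = 3·-2 + 3·-3 = -15
  a_3 = 3·-15 + 3·-2 = -51
  a_4 = 3·-51 + 3·-15 = -198
  a_5 = 3·-198 + 3·-51 = -747
  a_6 = 3·-747 + 3·-198 = -2835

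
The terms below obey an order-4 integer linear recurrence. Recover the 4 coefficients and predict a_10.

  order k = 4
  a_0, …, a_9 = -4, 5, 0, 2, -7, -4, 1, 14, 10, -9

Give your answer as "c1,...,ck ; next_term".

  a_4 = 1·2 + -1·0 + -1·5 + 1·-4 = -7
  a_5 = 1·-7 + -1·2 + -1·0 + 1·5 = -4
  a_6 = 1·-4 + -1·-7 + -1·2 + 1·0 = 1
  a_7 = 1·1 + -1·-4 + -1·-7 + 1·2 = 14
  a_8 = 1·14 + -1·1 + -1·-4 + 1·-7 = 10
  a_9 = 1·10 + -1·14 + -1·1 + 1·-4 = -9
  a_10 = 1·-9 + -1·10 + -1·14 + 1·1 = -32

1,-1,-1,1 ; -32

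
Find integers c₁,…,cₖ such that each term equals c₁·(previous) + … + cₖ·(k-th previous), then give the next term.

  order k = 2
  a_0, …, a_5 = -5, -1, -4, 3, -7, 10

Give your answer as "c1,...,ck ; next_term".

  a_2 = -1·-1 + 1·-5 = -4
  a_3 = -1·-4 + 1·-1 = 3
  a_4 = -1·3 + 1·-4 = -7
  a_5 = -1·-7 + 1·3 = 10
  a_6 = -1·10 + 1·-7 = -17

-1,1 ; -17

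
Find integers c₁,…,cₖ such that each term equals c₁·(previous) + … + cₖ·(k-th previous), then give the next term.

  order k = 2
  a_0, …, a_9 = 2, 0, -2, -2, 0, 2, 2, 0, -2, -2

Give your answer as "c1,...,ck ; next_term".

  a_2 = 1·0 + -1·2 = -2
  a_3 = 1·-2 + -1·0 = -2
  a_4 = 1·-2 + -1·-2 = 0
  a_5 = 1·0 + -1·-2 = 2
  a_6 = 1·2 + -1·0 = 2
  a_7 = 1·2 + -1·2 = 0
  a_8 = 1·0 + -1·2 = -2
  a_9 = 1·-2 + -1·0 = -2
  a_10 = 1·-2 + -1·-2 = 0

1,-1 ; 0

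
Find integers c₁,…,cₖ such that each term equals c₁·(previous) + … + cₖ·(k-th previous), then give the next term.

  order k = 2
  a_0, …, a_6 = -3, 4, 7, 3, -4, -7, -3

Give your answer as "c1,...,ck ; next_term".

  a_2 = 1·4 + -1·-3 = 7
  a_3 = 1·7 + -1·4 = 3
  a_4 = 1·3 + -1·7 = -4
  a_5 = 1·-4 + -1·3 = -7
  a_6 = 1·-7 + -1·-4 = -3
  a_7 = 1·-3 + -1·-7 = 4

1,-1 ; 4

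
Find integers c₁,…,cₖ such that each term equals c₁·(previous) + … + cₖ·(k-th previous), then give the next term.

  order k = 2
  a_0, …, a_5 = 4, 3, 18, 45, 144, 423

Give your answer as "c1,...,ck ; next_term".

2,3 ; 1278

  a_2 = 2·3 + 3·4 = 18
  a_3 = 2·18 + 3·3 = 45
  a_4 = 2·45 + 3·18 = 144
  a_5 = 2·144 + 3·45 = 423
  a_6 = 2·423 + 3·144 = 1278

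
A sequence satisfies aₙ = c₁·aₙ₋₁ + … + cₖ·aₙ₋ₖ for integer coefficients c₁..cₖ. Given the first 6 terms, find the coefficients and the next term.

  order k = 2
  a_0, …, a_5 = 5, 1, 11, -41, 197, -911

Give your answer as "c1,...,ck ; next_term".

-4,3 ; 4235

  a_2 = -4·1 + 3·5 = 11
  a_3 = -4·11 + 3·1 = -41
  a_4 = -4·-41 + 3·11 = 197
  a_5 = -4·197 + 3·-41 = -911
  a_6 = -4·-911 + 3·197 = 4235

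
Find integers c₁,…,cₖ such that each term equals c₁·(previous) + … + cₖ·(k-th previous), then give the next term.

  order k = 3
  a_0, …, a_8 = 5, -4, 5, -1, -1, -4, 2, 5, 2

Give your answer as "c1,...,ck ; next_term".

0,-1,-1 ; -7

  a_3 = 0·5 + -1·-4 + -1·5 = -1
  a_4 = 0·-1 + -1·5 + -1·-4 = -1
  a_5 = 0·-1 + -1·-1 + -1·5 = -4
  a_6 = 0·-4 + -1·-1 + -1·-1 = 2
  a_7 = 0·2 + -1·-4 + -1·-1 = 5
  a_8 = 0·5 + -1·2 + -1·-4 = 2
  a_9 = 0·2 + -1·5 + -1·2 = -7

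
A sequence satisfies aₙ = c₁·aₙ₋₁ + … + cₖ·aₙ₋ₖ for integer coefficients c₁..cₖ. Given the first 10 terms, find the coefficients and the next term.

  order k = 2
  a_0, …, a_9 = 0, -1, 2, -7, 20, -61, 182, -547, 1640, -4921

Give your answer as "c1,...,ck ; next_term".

  a_2 = -2·-1 + 3·0 = 2
  a_3 = -2·2 + 3·-1 = -7
  a_4 = -2·-7 + 3·2 = 20
  a_5 = -2·20 + 3·-7 = -61
  a_6 = -2·-61 + 3·20 = 182
  a_7 = -2·182 + 3·-61 = -547
  a_8 = -2·-547 + 3·182 = 1640
  a_9 = -2·1640 + 3·-547 = -4921
  a_10 = -2·-4921 + 3·1640 = 14762

-2,3 ; 14762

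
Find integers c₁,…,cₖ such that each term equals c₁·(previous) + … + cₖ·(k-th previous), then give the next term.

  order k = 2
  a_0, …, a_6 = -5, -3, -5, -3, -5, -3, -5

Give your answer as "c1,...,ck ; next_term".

0,1 ; -3

  a_2 = 0·-3 + 1·-5 = -5
  a_3 = 0·-5 + 1·-3 = -3
  a_4 = 0·-3 + 1·-5 = -5
  a_5 = 0·-5 + 1·-3 = -3
  a_6 = 0·-3 + 1·-5 = -5
  a_7 = 0·-5 + 1·-3 = -3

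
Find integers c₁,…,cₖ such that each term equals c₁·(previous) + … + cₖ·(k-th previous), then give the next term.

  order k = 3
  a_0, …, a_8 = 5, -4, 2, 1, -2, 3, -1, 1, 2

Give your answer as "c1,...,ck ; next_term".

0,1,1 ; 0

  a_3 = 0·2 + 1·-4 + 1·5 = 1
  a_4 = 0·1 + 1·2 + 1·-4 = -2
  a_5 = 0·-2 + 1·1 + 1·2 = 3
  a_6 = 0·3 + 1·-2 + 1·1 = -1
  a_7 = 0·-1 + 1·3 + 1·-2 = 1
  a_8 = 0·1 + 1·-1 + 1·3 = 2
  a_9 = 0·2 + 1·1 + 1·-1 = 0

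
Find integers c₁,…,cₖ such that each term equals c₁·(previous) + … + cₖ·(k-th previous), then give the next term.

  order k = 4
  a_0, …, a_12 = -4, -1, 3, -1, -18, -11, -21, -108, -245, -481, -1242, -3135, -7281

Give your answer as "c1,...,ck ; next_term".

1,1,4,4 ; -17308

  a_4 = 1·-1 + 1·3 + 4·-1 + 4·-4 = -18
  a_5 = 1·-18 + 1·-1 + 4·3 + 4·-1 = -11
  a_6 = 1·-11 + 1·-18 + 4·-1 + 4·3 = -21
  a_7 = 1·-21 + 1·-11 + 4·-18 + 4·-1 = -108
  a_8 = 1·-108 + 1·-21 + 4·-11 + 4·-18 = -245
  a_9 = 1·-245 + 1·-108 + 4·-21 + 4·-11 = -481
  a_10 = 1·-481 + 1·-245 + 4·-108 + 4·-21 = -1242
  a_11 = 1·-1242 + 1·-481 + 4·-245 + 4·-108 = -3135
  a_12 = 1·-3135 + 1·-1242 + 4·-481 + 4·-245 = -7281
  a_13 = 1·-7281 + 1·-3135 + 4·-1242 + 4·-481 = -17308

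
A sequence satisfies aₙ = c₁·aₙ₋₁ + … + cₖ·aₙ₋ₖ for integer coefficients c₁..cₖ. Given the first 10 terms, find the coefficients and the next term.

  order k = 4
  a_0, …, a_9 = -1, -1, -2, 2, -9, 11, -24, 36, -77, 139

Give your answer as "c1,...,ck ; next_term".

-2,0,2,3 ; -278

  a_4 = -2·2 + 0·-2 + 2·-1 + 3·-1 = -9
  a_5 = -2·-9 + 0·2 + 2·-2 + 3·-1 = 11
  a_6 = -2·11 + 0·-9 + 2·2 + 3·-2 = -24
  a_7 = -2·-24 + 0·11 + 2·-9 + 3·2 = 36
  a_8 = -2·36 + 0·-24 + 2·11 + 3·-9 = -77
  a_9 = -2·-77 + 0·36 + 2·-24 + 3·11 = 139
  a_10 = -2·139 + 0·-77 + 2·36 + 3·-24 = -278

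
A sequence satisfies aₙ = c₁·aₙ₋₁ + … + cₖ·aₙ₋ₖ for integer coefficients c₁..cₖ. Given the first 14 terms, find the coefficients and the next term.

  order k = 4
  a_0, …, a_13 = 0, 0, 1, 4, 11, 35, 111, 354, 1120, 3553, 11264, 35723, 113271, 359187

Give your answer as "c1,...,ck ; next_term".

  a_4 = 2·4 + 3·1 + 1·0 + 4·0 = 11
  a_5 = 2·11 + 3·4 + 1·1 + 4·0 = 35
  a_6 = 2·35 + 3·11 + 1·4 + 4·1 = 111
  a_7 = 2·111 + 3·35 + 1·11 + 4·4 = 354
  a_8 = 2·354 + 3·111 + 1·35 + 4·11 = 1120
  a_9 = 2·1120 + 3·354 + 1·111 + 4·35 = 3553
  a_10 = 2·3553 + 3·1120 + 1·354 + 4·111 = 11264
  a_11 = 2·11264 + 3·3553 + 1·1120 + 4·354 = 35723
  a_12 = 2·35723 + 3·11264 + 1·3553 + 4·1120 = 113271
  a_13 = 2·113271 + 3·35723 + 1·11264 + 4·3553 = 359187
  a_14 = 2·359187 + 3·113271 + 1·35723 + 4·11264 = 1138966

2,3,1,4 ; 1138966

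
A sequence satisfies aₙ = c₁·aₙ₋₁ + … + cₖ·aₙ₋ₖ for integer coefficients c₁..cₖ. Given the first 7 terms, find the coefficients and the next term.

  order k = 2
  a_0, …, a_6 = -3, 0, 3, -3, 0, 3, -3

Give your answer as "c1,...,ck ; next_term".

-1,-1 ; 0

  a_2 = -1·0 + -1·-3 = 3
  a_3 = -1·3 + -1·0 = -3
  a_4 = -1·-3 + -1·3 = 0
  a_5 = -1·0 + -1·-3 = 3
  a_6 = -1·3 + -1·0 = -3
  a_7 = -1·-3 + -1·3 = 0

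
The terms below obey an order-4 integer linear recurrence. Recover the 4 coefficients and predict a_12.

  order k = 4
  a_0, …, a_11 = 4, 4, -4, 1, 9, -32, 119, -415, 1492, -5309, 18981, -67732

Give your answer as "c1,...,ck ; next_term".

-3,3,4,2 ; 241887

  a_4 = -3·1 + 3·-4 + 4·4 + 2·4 = 9
  a_5 = -3·9 + 3·1 + 4·-4 + 2·4 = -32
  a_6 = -3·-32 + 3·9 + 4·1 + 2·-4 = 119
  a_7 = -3·119 + 3·-32 + 4·9 + 2·1 = -415
  a_8 = -3·-415 + 3·119 + 4·-32 + 2·9 = 1492
  a_9 = -3·1492 + 3·-415 + 4·119 + 2·-32 = -5309
  a_10 = -3·-5309 + 3·1492 + 4·-415 + 2·119 = 18981
  a_11 = -3·18981 + 3·-5309 + 4·1492 + 2·-415 = -67732
  a_12 = -3·-67732 + 3·18981 + 4·-5309 + 2·1492 = 241887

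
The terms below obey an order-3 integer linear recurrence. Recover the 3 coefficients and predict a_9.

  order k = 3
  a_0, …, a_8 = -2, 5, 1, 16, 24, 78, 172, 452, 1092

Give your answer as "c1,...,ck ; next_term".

  a_3 = 2·1 + 2·5 + -2·-2 = 16
  a_4 = 2·16 + 2·1 + -2·5 = 24
  a_5 = 2·24 + 2·16 + -2·1 = 78
  a_6 = 2·78 + 2·24 + -2·16 = 172
  a_7 = 2·172 + 2·78 + -2·24 = 452
  a_8 = 2·452 + 2·172 + -2·78 = 1092
  a_9 = 2·1092 + 2·452 + -2·172 = 2744

2,2,-2 ; 2744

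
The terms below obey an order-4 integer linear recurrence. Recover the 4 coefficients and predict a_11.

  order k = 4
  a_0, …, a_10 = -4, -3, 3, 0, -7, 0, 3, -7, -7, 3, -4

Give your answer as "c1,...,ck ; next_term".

  a_4 = 0·0 + 0·3 + 1·-3 + 1·-4 = -7
  a_5 = 0·-7 + 0·0 + 1·3 + 1·-3 = 0
  a_6 = 0·0 + 0·-7 + 1·0 + 1·3 = 3
  a_7 = 0·3 + 0·0 + 1·-7 + 1·0 = -7
  a_8 = 0·-7 + 0·3 + 1·0 + 1·-7 = -7
  a_9 = 0·-7 + 0·-7 + 1·3 + 1·0 = 3
  a_10 = 0·3 + 0·-7 + 1·-7 + 1·3 = -4
  a_11 = 0·-4 + 0·3 + 1·-7 + 1·-7 = -14

0,0,1,1 ; -14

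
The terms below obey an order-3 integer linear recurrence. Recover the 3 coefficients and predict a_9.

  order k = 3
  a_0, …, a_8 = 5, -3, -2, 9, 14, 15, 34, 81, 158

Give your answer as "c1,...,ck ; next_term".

2,-1,2 ; 303

  a_3 = 2·-2 + -1·-3 + 2·5 = 9
  a_4 = 2·9 + -1·-2 + 2·-3 = 14
  a_5 = 2·14 + -1·9 + 2·-2 = 15
  a_6 = 2·15 + -1·14 + 2·9 = 34
  a_7 = 2·34 + -1·15 + 2·14 = 81
  a_8 = 2·81 + -1·34 + 2·15 = 158
  a_9 = 2·158 + -1·81 + 2·34 = 303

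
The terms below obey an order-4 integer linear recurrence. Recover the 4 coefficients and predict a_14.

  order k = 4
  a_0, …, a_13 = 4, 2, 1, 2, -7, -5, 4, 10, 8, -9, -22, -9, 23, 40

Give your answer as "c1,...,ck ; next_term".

  a_4 = 0·2 + -1·1 + -1·2 + -1·4 = -7
  a_5 = 0·-7 + -1·2 + -1·1 + -1·2 = -5
  a_6 = 0·-5 + -1·-7 + -1·2 + -1·1 = 4
  a_7 = 0·4 + -1·-5 + -1·-7 + -1·2 = 10
  a_8 = 0·10 + -1·4 + -1·-5 + -1·-7 = 8
  a_9 = 0·8 + -1·10 + -1·4 + -1·-5 = -9
  a_10 = 0·-9 + -1·8 + -1·10 + -1·4 = -22
  a_11 = 0·-22 + -1·-9 + -1·8 + -1·10 = -9
  a_12 = 0·-9 + -1·-22 + -1·-9 + -1·8 = 23
  a_13 = 0·23 + -1·-9 + -1·-22 + -1·-9 = 40
  a_14 = 0·40 + -1·23 + -1·-9 + -1·-22 = 8

0,-1,-1,-1 ; 8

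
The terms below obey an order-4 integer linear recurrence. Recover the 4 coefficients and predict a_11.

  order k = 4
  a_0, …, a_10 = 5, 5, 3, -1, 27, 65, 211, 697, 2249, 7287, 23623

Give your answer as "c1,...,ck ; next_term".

2,3,3,1 ; 76551

  a_4 = 2·-1 + 3·3 + 3·5 + 1·5 = 27
  a_5 = 2·27 + 3·-1 + 3·3 + 1·5 = 65
  a_6 = 2·65 + 3·27 + 3·-1 + 1·3 = 211
  a_7 = 2·211 + 3·65 + 3·27 + 1·-1 = 697
  a_8 = 2·697 + 3·211 + 3·65 + 1·27 = 2249
  a_9 = 2·2249 + 3·697 + 3·211 + 1·65 = 7287
  a_10 = 2·7287 + 3·2249 + 3·697 + 1·211 = 23623
  a_11 = 2·23623 + 3·7287 + 3·2249 + 1·697 = 76551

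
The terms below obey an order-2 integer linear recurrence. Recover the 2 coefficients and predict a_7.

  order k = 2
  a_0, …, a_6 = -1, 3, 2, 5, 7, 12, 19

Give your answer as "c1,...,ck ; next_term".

1,1 ; 31

  a_2 = 1·3 + 1·-1 = 2
  a_3 = 1·2 + 1·3 = 5
  a_4 = 1·5 + 1·2 = 7
  a_5 = 1·7 + 1·5 = 12
  a_6 = 1·12 + 1·7 = 19
  a_7 = 1·19 + 1·12 = 31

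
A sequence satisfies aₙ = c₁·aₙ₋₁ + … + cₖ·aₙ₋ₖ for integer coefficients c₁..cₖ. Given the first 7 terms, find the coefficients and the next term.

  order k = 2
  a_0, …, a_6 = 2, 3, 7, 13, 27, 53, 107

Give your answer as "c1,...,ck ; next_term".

1,2 ; 213

  a_2 = 1·3 + 2·2 = 7
  a_3 = 1·7 + 2·3 = 13
  a_4 = 1·13 + 2·7 = 27
  a_5 = 1·27 + 2·13 = 53
  a_6 = 1·53 + 2·27 = 107
  a_7 = 1·107 + 2·53 = 213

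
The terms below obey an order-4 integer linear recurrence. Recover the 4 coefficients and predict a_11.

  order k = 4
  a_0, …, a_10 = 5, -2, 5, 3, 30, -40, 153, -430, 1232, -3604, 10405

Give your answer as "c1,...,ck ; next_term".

  a_4 = -1·3 + 4·5 + -4·-2 + 1·5 = 30
  a_5 = -1·30 + 4·3 + -4·5 + 1·-2 = -40
  a_6 = -1·-40 + 4·30 + -4·3 + 1·5 = 153
  a_7 = -1·153 + 4·-40 + -4·30 + 1·3 = -430
  a_8 = -1·-430 + 4·153 + -4·-40 + 1·30 = 1232
  a_9 = -1·1232 + 4·-430 + -4·153 + 1·-40 = -3604
  a_10 = -1·-3604 + 4·1232 + -4·-430 + 1·153 = 10405
  a_11 = -1·10405 + 4·-3604 + -4·1232 + 1·-430 = -30179

-1,4,-4,1 ; -30179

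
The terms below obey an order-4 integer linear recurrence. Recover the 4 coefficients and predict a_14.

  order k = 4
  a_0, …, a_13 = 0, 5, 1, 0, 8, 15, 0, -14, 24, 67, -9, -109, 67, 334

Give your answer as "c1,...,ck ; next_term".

  a_4 = 1·0 + -2·1 + 2·5 + 1·0 = 8
  a_5 = 1·8 + -2·0 + 2·1 + 1·5 = 15
  a_6 = 1·15 + -2·8 + 2·0 + 1·1 = 0
  a_7 = 1·0 + -2·15 + 2·8 + 1·0 = -14
  a_8 = 1·-14 + -2·0 + 2·15 + 1·8 = 24
  a_9 = 1·24 + -2·-14 + 2·0 + 1·15 = 67
  a_10 = 1·67 + -2·24 + 2·-14 + 1·0 = -9
  a_11 = 1·-9 + -2·67 + 2·24 + 1·-14 = -109
  a_12 = 1·-109 + -2·-9 + 2·67 + 1·24 = 67
  a_13 = 1·67 + -2·-109 + 2·-9 + 1·67 = 334
  a_14 = 1·334 + -2·67 + 2·-109 + 1·-9 = -27

1,-2,2,1 ; -27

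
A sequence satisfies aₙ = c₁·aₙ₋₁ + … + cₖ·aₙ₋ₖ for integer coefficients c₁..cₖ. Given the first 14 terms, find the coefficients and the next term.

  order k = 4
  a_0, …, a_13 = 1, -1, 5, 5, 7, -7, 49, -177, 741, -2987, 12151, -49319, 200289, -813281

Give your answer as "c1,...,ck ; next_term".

-3,4,-1,1 ; 3302469

  a_4 = -3·5 + 4·5 + -1·-1 + 1·1 = 7
  a_5 = -3·7 + 4·5 + -1·5 + 1·-1 = -7
  a_6 = -3·-7 + 4·7 + -1·5 + 1·5 = 49
  a_7 = -3·49 + 4·-7 + -1·7 + 1·5 = -177
  a_8 = -3·-177 + 4·49 + -1·-7 + 1·7 = 741
  a_9 = -3·741 + 4·-177 + -1·49 + 1·-7 = -2987
  a_10 = -3·-2987 + 4·741 + -1·-177 + 1·49 = 12151
  a_11 = -3·12151 + 4·-2987 + -1·741 + 1·-177 = -49319
  a_12 = -3·-49319 + 4·12151 + -1·-2987 + 1·741 = 200289
  a_13 = -3·200289 + 4·-49319 + -1·12151 + 1·-2987 = -813281
  a_14 = -3·-813281 + 4·200289 + -1·-49319 + 1·12151 = 3302469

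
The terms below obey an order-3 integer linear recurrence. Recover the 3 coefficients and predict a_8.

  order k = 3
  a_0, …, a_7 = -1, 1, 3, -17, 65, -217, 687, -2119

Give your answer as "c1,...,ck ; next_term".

-4,-2,3 ; 6451

  a_3 = -4·3 + -2·1 + 3·-1 = -17
  a_4 = -4·-17 + -2·3 + 3·1 = 65
  a_5 = -4·65 + -2·-17 + 3·3 = -217
  a_6 = -4·-217 + -2·65 + 3·-17 = 687
  a_7 = -4·687 + -2·-217 + 3·65 = -2119
  a_8 = -4·-2119 + -2·687 + 3·-217 = 6451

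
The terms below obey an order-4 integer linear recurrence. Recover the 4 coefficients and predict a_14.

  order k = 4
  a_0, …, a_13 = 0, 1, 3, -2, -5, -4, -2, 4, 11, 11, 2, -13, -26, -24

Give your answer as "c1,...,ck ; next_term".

1,-1,0,-1 ; 0

  a_4 = 1·-2 + -1·3 + 0·1 + -1·0 = -5
  a_5 = 1·-5 + -1·-2 + 0·3 + -1·1 = -4
  a_6 = 1·-4 + -1·-5 + 0·-2 + -1·3 = -2
  a_7 = 1·-2 + -1·-4 + 0·-5 + -1·-2 = 4
  a_8 = 1·4 + -1·-2 + 0·-4 + -1·-5 = 11
  a_9 = 1·11 + -1·4 + 0·-2 + -1·-4 = 11
  a_10 = 1·11 + -1·11 + 0·4 + -1·-2 = 2
  a_11 = 1·2 + -1·11 + 0·11 + -1·4 = -13
  a_12 = 1·-13 + -1·2 + 0·11 + -1·11 = -26
  a_13 = 1·-26 + -1·-13 + 0·2 + -1·11 = -24
  a_14 = 1·-24 + -1·-26 + 0·-13 + -1·2 = 0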